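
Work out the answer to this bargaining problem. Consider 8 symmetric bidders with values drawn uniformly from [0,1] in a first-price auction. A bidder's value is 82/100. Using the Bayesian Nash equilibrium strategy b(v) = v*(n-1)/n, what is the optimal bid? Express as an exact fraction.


Step 1: The symmetric BNE bidding function is b(v) = v * (n-1) / n
Step 2: Substitute v = 41/50 and n = 8
Step 3: b = 41/50 * 7/8
Step 4: b = 287/400

287/400


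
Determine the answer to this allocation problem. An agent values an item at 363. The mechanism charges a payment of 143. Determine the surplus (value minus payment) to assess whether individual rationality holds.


Step 1: Surplus = value - payment = 363 - 143 = 220
Step 2: IR is satisfied (surplus >= 0)

220


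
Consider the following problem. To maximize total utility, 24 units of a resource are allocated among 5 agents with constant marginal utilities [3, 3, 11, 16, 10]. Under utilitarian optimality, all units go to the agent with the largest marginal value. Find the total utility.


Step 1: The marginal utilities are [3, 3, 11, 16, 10]
Step 2: The highest marginal utility is 16
Step 3: All 24 units go to that agent
Step 4: Total utility = 16 * 24 = 384

384


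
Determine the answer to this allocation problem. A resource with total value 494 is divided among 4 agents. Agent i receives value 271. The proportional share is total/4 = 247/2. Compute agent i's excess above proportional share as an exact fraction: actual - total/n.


Step 1: Proportional share = 494/4 = 247/2
Step 2: Agent's actual allocation = 271
Step 3: Excess = 271 - 247/2 = 295/2

295/2


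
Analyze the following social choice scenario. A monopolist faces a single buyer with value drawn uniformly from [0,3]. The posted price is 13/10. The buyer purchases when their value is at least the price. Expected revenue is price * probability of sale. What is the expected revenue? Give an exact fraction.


Step 1: Posted price r = 13/10, value support [0,3]
Step 2: P(v >= r) = (3 - 13/10)/3 = 17/30
Step 3: Expected revenue = r * P(v >= r) = 13/10 * 17/30
Step 4: Revenue = 221/300

221/300


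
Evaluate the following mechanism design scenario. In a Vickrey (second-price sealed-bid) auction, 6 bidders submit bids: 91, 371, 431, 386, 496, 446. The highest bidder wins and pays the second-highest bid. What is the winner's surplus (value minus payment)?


Step 1: Sort bids in descending order: 496, 446, 431, 386, 371, 91
Step 2: The winning bid is the highest: 496
Step 3: The payment equals the second-highest bid: 446
Step 4: Surplus = winner's bid - payment = 496 - 446 = 50

50


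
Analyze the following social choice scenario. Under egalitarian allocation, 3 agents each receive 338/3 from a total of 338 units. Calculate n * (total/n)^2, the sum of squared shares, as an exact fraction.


Step 1: Each agent's share = 338/3
Step 2: Square of each share = (338/3)^2 = 114244/9
Step 3: Sum of squares = 3 * 114244/9 = 114244/3

114244/3


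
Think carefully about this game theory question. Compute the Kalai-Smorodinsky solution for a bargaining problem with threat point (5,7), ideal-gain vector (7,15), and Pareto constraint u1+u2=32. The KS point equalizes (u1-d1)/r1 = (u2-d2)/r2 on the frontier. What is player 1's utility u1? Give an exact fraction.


Step 1: At the KS point, (u1-d1)/r1 = (u2-d2)/r2 = t and u1+u2 = 32
Step 2: u1 = d1 + r1*t and u2 = d2 + r2*t, so (d1 + r1*t) + (d2 + r2*t) = 32
Step 3: t = (32 - 5 - 7)/(7 + 15) = 20/22 = 10/11
Step 4: u1 = d1 + r1*t = 5 + 7 * 10/11 = 125/11
Step 5: (Check: u2 = d2 + r2*t = 227/11; u1+u2 = 125/11 + 227/11 = 32, on the frontier.)

125/11


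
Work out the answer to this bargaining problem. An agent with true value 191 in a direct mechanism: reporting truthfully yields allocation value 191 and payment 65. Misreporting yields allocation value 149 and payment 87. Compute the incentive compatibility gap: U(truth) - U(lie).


Step 1: U(truth) = value - payment = 191 - 65 = 126
Step 2: U(lie) = allocation - payment = 149 - 87 = 62
Step 3: IC gap = 126 - 62 = 64

64


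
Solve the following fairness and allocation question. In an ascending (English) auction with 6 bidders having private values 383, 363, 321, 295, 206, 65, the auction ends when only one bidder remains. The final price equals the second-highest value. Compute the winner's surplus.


Step 1: Identify the highest value: 383
Step 2: Identify the second-highest value: 363
Step 3: The final price = second-highest value = 363
Step 4: Surplus = 383 - 363 = 20

20


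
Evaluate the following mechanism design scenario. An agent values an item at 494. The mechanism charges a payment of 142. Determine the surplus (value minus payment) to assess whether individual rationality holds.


Step 1: Surplus = value - payment = 494 - 142 = 352
Step 2: IR is satisfied (surplus >= 0)

352


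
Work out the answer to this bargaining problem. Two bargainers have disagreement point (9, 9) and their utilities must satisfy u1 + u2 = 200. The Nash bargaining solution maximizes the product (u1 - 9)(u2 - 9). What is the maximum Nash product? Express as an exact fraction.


Step 1: The Nash solution splits surplus symmetrically above the disagreement point
Step 2: u1 = (total + d1 - d2)/2 = (200 + 9 - 9)/2 = 100
Step 3: u2 = (total - d1 + d2)/2 = (200 - 9 + 9)/2 = 100
Step 4: Nash product = (100 - 9) * (100 - 9)
Step 5: = 91 * 91 = 8281

8281


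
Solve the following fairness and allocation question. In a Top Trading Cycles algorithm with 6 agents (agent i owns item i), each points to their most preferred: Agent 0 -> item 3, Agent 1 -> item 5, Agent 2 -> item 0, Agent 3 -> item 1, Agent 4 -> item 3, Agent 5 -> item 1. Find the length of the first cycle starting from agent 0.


Step 1: Trace the pointer graph from agent 0: 0 -> 3 -> 1 -> 5 -> 1
Step 2: A cycle is detected when we revisit agent 1
Step 3: The cycle is: 1 -> 5 -> 1
Step 4: Cycle length = 2

2


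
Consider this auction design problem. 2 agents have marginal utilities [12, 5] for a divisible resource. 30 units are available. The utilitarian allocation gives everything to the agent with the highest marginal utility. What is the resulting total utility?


Step 1: The marginal utilities are [12, 5]
Step 2: The highest marginal utility is 12
Step 3: All 30 units go to that agent
Step 4: Total utility = 12 * 30 = 360

360


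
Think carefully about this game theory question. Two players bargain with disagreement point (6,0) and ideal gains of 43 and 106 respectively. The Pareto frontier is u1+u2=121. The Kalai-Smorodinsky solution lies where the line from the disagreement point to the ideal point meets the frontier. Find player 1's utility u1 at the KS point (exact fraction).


Step 1: At the KS point, (u1-d1)/r1 = (u2-d2)/r2 = t and u1+u2 = 121
Step 2: u1 = d1 + r1*t and u2 = d2 + r2*t, so (d1 + r1*t) + (d2 + r2*t) = 121
Step 3: t = (121 - 6 - 0)/(43 + 106) = 115/149
Step 4: u1 = d1 + r1*t = 6 + 43 * 115/149 = 5839/149
Step 5: (Check: u2 = d2 + r2*t = 12190/149; u1+u2 = 5839/149 + 12190/149 = 121, on the frontier.)

5839/149


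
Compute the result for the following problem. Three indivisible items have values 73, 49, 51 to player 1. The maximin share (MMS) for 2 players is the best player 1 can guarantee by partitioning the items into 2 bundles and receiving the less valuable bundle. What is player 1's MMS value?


Step 1: Item values = 73, 49, 51
Step 2: Enumerate all 2-bundle partitions and take the smaller bundle:
  Partition 1: {73} vs {49,51} -> bundles 73, 100; min = 73
  Partition 2: {49} vs {73,51} -> bundles 49, 124; min = 49
  Partition 3: {51} vs {73,49} -> bundles 51, 122; min = 51
Step 3: MMS = max(73, 49, 51) = 73

73


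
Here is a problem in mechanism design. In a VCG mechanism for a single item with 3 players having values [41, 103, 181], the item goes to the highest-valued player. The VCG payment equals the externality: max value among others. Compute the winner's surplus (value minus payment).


Step 1: The winner is the agent with the highest value: agent 2 with value 181
Step 2: Values of other agents: [41, 103]
Step 3: VCG payment = max of others' values = 103
Step 4: Surplus = 181 - 103 = 78

78


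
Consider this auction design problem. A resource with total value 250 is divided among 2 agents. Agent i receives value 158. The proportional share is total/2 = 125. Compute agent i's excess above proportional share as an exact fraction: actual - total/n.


Step 1: Proportional share = 250/2 = 125
Step 2: Agent's actual allocation = 158
Step 3: Excess = 158 - 125 = 33

33


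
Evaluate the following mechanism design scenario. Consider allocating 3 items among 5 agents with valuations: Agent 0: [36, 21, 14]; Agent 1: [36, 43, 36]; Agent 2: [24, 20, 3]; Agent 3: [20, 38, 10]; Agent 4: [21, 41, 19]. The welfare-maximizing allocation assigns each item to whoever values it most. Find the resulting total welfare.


Step 1: For each item, find the maximum value among all agents.
Step 2: Item 0 -> Agent 0 (value 36)
Step 3: Item 1 -> Agent 1 (value 43)
Step 4: Item 2 -> Agent 1 (value 36)
Step 5: Total welfare = 36 + 43 + 36 = 115

115


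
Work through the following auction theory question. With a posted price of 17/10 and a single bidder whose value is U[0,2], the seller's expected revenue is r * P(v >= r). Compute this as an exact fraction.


Step 1: Posted price r = 17/10, value support [0,2]
Step 2: P(v >= r) = (2 - 17/10)/2 = 3/20
Step 3: Expected revenue = r * P(v >= r) = 17/10 * 3/20
Step 4: Revenue = 51/200

51/200


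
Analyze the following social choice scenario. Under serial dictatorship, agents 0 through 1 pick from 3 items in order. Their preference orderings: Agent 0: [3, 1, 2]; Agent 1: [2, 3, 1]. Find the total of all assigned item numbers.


Step 1: Agent 0 picks item 3
Step 2: Agent 1 picks item 2
Step 3: Sum = 3 + 2 = 5

5


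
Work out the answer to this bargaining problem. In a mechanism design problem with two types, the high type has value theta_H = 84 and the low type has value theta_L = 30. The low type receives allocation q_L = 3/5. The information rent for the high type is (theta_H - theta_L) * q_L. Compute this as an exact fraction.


Step 1: theta_H - theta_L = 84 - 30 = 54
Step 2: Information rent = (theta_H - theta_L) * q_L
Step 3: = 54 * 3/5
Step 4: = 162/5

162/5


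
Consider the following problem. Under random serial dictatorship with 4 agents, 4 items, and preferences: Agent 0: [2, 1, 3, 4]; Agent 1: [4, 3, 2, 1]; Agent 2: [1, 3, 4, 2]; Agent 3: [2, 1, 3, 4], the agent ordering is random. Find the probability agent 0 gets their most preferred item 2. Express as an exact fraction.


Step 1: Agent 0 wants item 2
Step 2: There are 24 possible orderings of agents
Step 3: In 12 orderings, agent 0 gets item 2
Step 4: Probability = 12/24 = 1/2

1/2


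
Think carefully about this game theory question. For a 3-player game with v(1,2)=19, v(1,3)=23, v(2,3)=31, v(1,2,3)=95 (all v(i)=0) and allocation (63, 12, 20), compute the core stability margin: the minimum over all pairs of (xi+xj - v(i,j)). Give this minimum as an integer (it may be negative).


Step 1: Slack for coalition (1,2): x1+x2 - v12 = 75 - 19 = 56
Step 2: Slack for coalition (1,3): x1+x3 - v13 = 83 - 23 = 60
Step 3: Slack for coalition (2,3): x2+x3 - v23 = 32 - 31 = 1
Step 4: Minimum slack = min(56, 60, 1) = 1, attained by (2,3); no pair can gain by deviating, so the allocation is in the core

1


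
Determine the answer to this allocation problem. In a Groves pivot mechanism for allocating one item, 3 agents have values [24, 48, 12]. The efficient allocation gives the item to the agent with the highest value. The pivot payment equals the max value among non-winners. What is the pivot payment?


Step 1: The efficient winner is agent 1 with value 48
Step 2: Other agents' values: [24, 12]
Step 3: Pivot payment = max(others) = 24
Step 4: The winner pays 24

24


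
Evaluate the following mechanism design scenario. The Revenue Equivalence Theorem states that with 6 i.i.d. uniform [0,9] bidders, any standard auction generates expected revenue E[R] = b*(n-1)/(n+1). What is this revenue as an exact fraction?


Step 1: By Revenue Equivalence, expected revenue = b*(n-1)/(n+1)
Step 2: Substituting n = 6, b = 9
Step 3: Revenue = 9*(6-1)/(6+1) = 9*5/7
Step 4: Revenue = 45/7

45/7


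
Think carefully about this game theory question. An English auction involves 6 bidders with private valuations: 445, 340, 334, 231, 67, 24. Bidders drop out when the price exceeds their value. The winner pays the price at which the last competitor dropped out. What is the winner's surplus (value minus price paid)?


Step 1: Identify the highest value: 445
Step 2: Identify the second-highest value: 340
Step 3: The final price = second-highest value = 340
Step 4: Surplus = 445 - 340 = 105

105


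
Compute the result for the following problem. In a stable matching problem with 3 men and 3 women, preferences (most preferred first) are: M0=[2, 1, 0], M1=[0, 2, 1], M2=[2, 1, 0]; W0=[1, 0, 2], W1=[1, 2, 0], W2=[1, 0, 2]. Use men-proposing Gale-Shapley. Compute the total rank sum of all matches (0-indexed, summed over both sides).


Step 1: Run Gale-Shapley (men propose, women hold best offer):
  M0 proposes to W2; she accepts
  M1 proposes to W0; she accepts
  M2 proposes to W2; rejected
  M2 proposes to W1; she accepts
Step 2: Final matching: W0-M1, W1-M2, W2-M0
Step 3: 0-indexed ranks (man's rank of his match, then woman's): 0 + 0 + 1 + 1 + 0 + 1
Step 4: Total rank sum = 3

3


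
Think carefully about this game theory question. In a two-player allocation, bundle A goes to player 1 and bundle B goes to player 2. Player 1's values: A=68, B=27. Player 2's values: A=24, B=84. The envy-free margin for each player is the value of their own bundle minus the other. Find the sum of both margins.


Step 1: Player 1's margin = v1(A) - v1(B) = 68 - 27 = 41
Step 2: Player 2's margin = v2(B) - v2(A) = 84 - 24 = 60
Step 3: Total margin = 41 + 60 = 101

101


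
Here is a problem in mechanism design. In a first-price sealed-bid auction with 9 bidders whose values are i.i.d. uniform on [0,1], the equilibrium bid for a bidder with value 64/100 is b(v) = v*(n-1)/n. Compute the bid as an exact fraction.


Step 1: The symmetric BNE bidding function is b(v) = v * (n-1) / n
Step 2: Substitute v = 16/25 and n = 9
Step 3: b = 16/25 * 8/9
Step 4: b = 128/225

128/225


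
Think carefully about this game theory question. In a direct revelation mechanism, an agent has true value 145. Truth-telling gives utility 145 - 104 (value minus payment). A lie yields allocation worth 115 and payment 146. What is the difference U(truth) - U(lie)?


Step 1: U(truth) = value - payment = 145 - 104 = 41
Step 2: U(lie) = allocation - payment = 115 - 146 = -31
Step 3: IC gap = 41 - (-31) = 72

72


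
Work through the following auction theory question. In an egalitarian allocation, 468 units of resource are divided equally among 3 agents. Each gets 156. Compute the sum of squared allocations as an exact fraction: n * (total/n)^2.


Step 1: Each agent's share = 468/3 = 156
Step 2: Square of each share = (156)^2 = 24336
Step 3: Sum of squares = 3 * 24336 = 73008

73008


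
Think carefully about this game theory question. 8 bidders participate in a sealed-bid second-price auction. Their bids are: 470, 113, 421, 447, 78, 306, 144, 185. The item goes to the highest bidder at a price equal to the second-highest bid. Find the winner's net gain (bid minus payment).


Step 1: Sort bids in descending order: 470, 447, 421, 306, 185, 144, 113, 78
Step 2: The winning bid is the highest: 470
Step 3: The payment equals the second-highest bid: 447
Step 4: Surplus = winner's bid - payment = 470 - 447 = 23

23


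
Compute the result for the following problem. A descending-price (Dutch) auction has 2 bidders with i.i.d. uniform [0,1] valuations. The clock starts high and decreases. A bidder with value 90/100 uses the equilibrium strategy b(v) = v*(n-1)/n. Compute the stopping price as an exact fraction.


Step 1: Dutch auctions are strategically equivalent to first-price auctions
Step 2: The equilibrium bid is b(v) = v*(n-1)/n
Step 3: b = 9/10 * 1/2
Step 4: b = 9/20

9/20


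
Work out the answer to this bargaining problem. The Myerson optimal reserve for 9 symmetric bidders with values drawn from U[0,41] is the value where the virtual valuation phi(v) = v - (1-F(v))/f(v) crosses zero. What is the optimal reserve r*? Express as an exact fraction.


Step 1: For U[0,41], F(v) = v/41 and f(v) = 1/41
Step 2: phi(v) = v - (1 - v/41)/(1/41) = v - (41 - v) = 2v - 41
Step 3: Set phi(r*) = 0: 2r* - 41 = 0
Step 4: r* = 41/2 (the number of bidders n = 9 does not enter)

41/2


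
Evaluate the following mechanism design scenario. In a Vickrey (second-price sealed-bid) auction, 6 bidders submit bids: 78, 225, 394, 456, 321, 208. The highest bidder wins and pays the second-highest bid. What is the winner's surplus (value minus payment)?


Step 1: Sort bids in descending order: 456, 394, 321, 225, 208, 78
Step 2: The winning bid is the highest: 456
Step 3: The payment equals the second-highest bid: 394
Step 4: Surplus = winner's bid - payment = 456 - 394 = 62

62


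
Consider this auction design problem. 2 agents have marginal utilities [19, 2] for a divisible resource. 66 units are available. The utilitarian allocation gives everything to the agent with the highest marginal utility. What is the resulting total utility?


Step 1: The marginal utilities are [19, 2]
Step 2: The highest marginal utility is 19
Step 3: All 66 units go to that agent
Step 4: Total utility = 19 * 66 = 1254

1254


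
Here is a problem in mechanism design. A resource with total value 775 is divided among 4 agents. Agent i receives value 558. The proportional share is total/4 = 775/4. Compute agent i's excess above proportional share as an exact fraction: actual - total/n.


Step 1: Proportional share = 775/4
Step 2: Agent's actual allocation = 558
Step 3: Excess = 558 - 775/4 = 1457/4

1457/4


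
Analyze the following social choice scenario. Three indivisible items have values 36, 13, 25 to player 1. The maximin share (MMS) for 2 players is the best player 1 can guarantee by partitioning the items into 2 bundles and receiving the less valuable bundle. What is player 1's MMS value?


Step 1: Item values = 36, 13, 25
Step 2: Enumerate all 2-bundle partitions and take the smaller bundle:
  Partition 1: {36} vs {13,25} -> bundles 36, 38; min = 36
  Partition 2: {13} vs {36,25} -> bundles 13, 61; min = 13
  Partition 3: {25} vs {36,13} -> bundles 25, 49; min = 25
Step 3: MMS = max(36, 13, 25) = 36

36


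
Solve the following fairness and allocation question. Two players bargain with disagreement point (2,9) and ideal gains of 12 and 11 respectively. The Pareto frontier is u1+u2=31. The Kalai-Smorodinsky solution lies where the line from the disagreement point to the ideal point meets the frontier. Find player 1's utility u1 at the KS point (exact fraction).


Step 1: At the KS point, (u1-d1)/r1 = (u2-d2)/r2 = t and u1+u2 = 31
Step 2: u1 = d1 + r1*t and u2 = d2 + r2*t, so (d1 + r1*t) + (d2 + r2*t) = 31
Step 3: t = (31 - 2 - 9)/(12 + 11) = 20/23
Step 4: u1 = d1 + r1*t = 2 + 12 * 20/23 = 286/23
Step 5: (Check: u2 = d2 + r2*t = 427/23; u1+u2 = 286/23 + 427/23 = 31, on the frontier.)

286/23


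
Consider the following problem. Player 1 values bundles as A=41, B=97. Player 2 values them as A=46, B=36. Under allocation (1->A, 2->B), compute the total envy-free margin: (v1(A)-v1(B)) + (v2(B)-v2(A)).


Step 1: Player 1's margin = v1(A) - v1(B) = 41 - 97 = -56
Step 2: Player 2's margin = v2(B) - v2(A) = 36 - 46 = -10
Step 3: Total margin = -56 + -10 = -66

-66


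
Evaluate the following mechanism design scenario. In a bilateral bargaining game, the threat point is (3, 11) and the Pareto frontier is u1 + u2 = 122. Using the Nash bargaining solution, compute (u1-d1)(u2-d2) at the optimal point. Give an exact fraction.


Step 1: The Nash solution splits surplus symmetrically above the disagreement point
Step 2: u1 = (total + d1 - d2)/2 = (122 + 3 - 11)/2 = 57
Step 3: u2 = (total - d1 + d2)/2 = (122 - 3 + 11)/2 = 65
Step 4: Nash product = (57 - 3) * (65 - 11)
Step 5: = 54 * 54 = 2916

2916


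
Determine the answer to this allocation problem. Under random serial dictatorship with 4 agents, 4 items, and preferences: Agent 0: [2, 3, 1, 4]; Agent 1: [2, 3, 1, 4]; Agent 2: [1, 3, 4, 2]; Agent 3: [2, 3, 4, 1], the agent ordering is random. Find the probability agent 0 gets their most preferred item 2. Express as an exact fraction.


Step 1: Agent 0 wants item 2
Step 2: There are 24 possible orderings of agents
Step 3: In 8 orderings, agent 0 gets item 2
Step 4: Probability = 8/24 = 1/3

1/3


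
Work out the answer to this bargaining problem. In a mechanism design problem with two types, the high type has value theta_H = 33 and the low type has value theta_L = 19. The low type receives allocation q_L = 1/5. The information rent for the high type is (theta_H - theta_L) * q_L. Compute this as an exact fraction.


Step 1: theta_H - theta_L = 33 - 19 = 14
Step 2: Information rent = (theta_H - theta_L) * q_L
Step 3: = 14 * 1/5
Step 4: = 14/5

14/5


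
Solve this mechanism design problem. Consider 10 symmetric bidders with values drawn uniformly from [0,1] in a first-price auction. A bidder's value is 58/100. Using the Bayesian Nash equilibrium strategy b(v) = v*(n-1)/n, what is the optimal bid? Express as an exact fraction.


Step 1: The symmetric BNE bidding function is b(v) = v * (n-1) / n
Step 2: Substitute v = 29/50 and n = 10
Step 3: b = 29/50 * 9/10
Step 4: b = 261/500

261/500


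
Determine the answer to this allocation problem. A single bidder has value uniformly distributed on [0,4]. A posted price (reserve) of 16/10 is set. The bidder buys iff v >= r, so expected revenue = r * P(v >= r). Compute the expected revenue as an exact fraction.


Step 1: Posted price r = 8/5, value support [0,4]
Step 2: P(v >= r) = (4 - 8/5)/4 = 3/5
Step 3: Expected revenue = r * P(v >= r) = 8/5 * 3/5
Step 4: Revenue = 24/25

24/25


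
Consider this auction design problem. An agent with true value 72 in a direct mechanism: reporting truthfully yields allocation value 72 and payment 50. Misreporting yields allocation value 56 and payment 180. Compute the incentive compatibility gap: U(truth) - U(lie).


Step 1: U(truth) = value - payment = 72 - 50 = 22
Step 2: U(lie) = allocation - payment = 56 - 180 = -124
Step 3: IC gap = 22 - (-124) = 146

146


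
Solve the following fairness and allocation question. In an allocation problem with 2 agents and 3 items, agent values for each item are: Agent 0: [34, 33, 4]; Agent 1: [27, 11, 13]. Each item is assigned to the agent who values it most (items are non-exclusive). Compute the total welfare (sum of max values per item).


Step 1: For each item, find the maximum value among all agents.
Step 2: Item 0 -> Agent 0 (value 34)
Step 3: Item 1 -> Agent 0 (value 33)
Step 4: Item 2 -> Agent 1 (value 13)
Step 5: Total welfare = 34 + 33 + 13 = 80

80


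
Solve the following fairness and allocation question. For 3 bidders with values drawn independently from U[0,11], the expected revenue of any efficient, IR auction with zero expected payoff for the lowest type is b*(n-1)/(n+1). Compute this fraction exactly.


Step 1: By Revenue Equivalence, expected revenue = b*(n-1)/(n+1)
Step 2: Substituting n = 3, b = 11
Step 3: Revenue = 11*(3-1)/(3+1) = 11*2/4
Step 4: Revenue = 22/4 = 11/2

11/2


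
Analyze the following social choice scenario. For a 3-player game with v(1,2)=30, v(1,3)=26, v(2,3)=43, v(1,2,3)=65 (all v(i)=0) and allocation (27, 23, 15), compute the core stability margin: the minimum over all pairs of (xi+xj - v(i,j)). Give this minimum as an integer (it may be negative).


Step 1: Slack for coalition (1,2): x1+x2 - v12 = 50 - 30 = 20
Step 2: Slack for coalition (1,3): x1+x3 - v13 = 42 - 26 = 16
Step 3: Slack for coalition (2,3): x2+x3 - v23 = 38 - 43 = -5
Step 4: Minimum slack = min(20, 16, -5) = -5, attained by (2,3); coalition (2,3) can block (slack < 0), so the allocation is not in the core

-5


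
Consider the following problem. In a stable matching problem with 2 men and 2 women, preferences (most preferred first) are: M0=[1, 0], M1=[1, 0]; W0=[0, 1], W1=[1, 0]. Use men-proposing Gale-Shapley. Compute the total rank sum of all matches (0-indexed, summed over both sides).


Step 1: Run Gale-Shapley (men propose, women hold best offer):
  M0 proposes to W1; she accepts
  M1 proposes to W1; she switches from M0
  M0 proposes to W0; she accepts
Step 2: Final matching: W0-M0, W1-M1
Step 3: 0-indexed ranks (man's rank of his match, then woman's): 1 + 0 + 0 + 0
Step 4: Total rank sum = 1

1


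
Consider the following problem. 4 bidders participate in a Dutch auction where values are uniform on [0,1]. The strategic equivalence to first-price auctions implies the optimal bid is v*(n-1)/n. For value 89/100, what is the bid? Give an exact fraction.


Step 1: Dutch auctions are strategically equivalent to first-price auctions
Step 2: The equilibrium bid is b(v) = v*(n-1)/n
Step 3: b = 89/100 * 3/4
Step 4: b = 267/400

267/400


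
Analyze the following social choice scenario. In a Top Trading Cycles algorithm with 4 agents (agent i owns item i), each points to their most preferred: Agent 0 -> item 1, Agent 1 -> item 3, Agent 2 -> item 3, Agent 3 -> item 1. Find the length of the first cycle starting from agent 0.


Step 1: Trace the pointer graph from agent 0: 0 -> 1 -> 3 -> 1
Step 2: A cycle is detected when we revisit agent 1
Step 3: The cycle is: 1 -> 3 -> 1
Step 4: Cycle length = 2

2


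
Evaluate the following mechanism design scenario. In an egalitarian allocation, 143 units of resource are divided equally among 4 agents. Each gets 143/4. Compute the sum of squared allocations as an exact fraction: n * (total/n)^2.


Step 1: Each agent's share = 143/4
Step 2: Square of each share = (143/4)^2 = 20449/16
Step 3: Sum of squares = 4 * 20449/16 = 20449/4

20449/4


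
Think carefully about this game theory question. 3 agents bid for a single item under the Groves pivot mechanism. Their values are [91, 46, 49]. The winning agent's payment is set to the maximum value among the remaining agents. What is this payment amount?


Step 1: The efficient winner is agent 0 with value 91
Step 2: Other agents' values: [46, 49]
Step 3: Pivot payment = max(others) = 49
Step 4: The winner pays 49

49


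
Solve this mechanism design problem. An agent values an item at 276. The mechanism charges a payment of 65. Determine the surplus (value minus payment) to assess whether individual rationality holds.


Step 1: Surplus = value - payment = 276 - 65 = 211
Step 2: IR is satisfied (surplus >= 0)

211


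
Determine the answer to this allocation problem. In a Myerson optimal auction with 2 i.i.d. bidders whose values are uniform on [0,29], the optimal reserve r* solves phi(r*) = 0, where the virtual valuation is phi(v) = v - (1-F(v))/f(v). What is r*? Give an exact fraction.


Step 1: For U[0,29], F(v) = v/29 and f(v) = 1/29
Step 2: phi(v) = v - (1 - v/29)/(1/29) = v - (29 - v) = 2v - 29
Step 3: Set phi(r*) = 0: 2r* - 29 = 0
Step 4: r* = 29/2 (the number of bidders n = 2 does not enter)

29/2


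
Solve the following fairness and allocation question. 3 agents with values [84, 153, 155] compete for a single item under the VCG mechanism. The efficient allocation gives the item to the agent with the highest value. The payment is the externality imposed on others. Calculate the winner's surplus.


Step 1: The winner is the agent with the highest value: agent 2 with value 155
Step 2: Values of other agents: [84, 153]
Step 3: VCG payment = max of others' values = 153
Step 4: Surplus = 155 - 153 = 2

2


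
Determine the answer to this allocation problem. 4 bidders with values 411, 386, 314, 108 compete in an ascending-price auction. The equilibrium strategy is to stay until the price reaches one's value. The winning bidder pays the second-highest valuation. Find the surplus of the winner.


Step 1: Identify the highest value: 411
Step 2: Identify the second-highest value: 386
Step 3: The final price = second-highest value = 386
Step 4: Surplus = 411 - 386 = 25

25


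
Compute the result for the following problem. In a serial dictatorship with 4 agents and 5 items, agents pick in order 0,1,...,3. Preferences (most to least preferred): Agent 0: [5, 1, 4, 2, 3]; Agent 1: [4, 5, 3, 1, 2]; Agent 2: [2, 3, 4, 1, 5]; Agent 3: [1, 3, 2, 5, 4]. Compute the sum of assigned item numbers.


Step 1: Agent 0 picks item 5
Step 2: Agent 1 picks item 4
Step 3: Agent 2 picks item 2
Step 4: Agent 3 picks item 1
Step 5: Sum = 5 + 4 + 2 + 1 = 12

12


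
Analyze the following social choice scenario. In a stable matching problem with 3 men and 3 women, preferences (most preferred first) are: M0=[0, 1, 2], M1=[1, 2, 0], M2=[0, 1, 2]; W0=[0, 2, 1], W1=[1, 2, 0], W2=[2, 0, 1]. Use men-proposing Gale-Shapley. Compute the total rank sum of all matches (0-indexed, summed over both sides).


Step 1: Run Gale-Shapley (men propose, women hold best offer):
  M0 proposes to W0; she accepts
  M1 proposes to W1; she accepts
  M2 proposes to W0; rejected
  M2 proposes to W1; rejected
  M2 proposes to W2; she accepts
Step 2: Final matching: W0-M0, W1-M1, W2-M2
Step 3: 0-indexed ranks (man's rank of his match, then woman's): 0 + 0 + 0 + 0 + 2 + 0
Step 4: Total rank sum = 2

2


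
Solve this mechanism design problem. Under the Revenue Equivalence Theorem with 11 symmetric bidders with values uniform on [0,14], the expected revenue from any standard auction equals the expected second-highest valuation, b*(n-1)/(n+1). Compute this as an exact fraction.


Step 1: By Revenue Equivalence, expected revenue = b*(n-1)/(n+1)
Step 2: Substituting n = 11, b = 14
Step 3: Revenue = 14*(11-1)/(11+1) = 14*10/12
Step 4: Revenue = 140/12 = 35/3

35/3


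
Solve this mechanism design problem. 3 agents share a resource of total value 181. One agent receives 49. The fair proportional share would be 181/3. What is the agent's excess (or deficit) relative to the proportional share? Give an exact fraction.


Step 1: Proportional share = 181/3
Step 2: Agent's actual allocation = 49
Step 3: Excess = 49 - 181/3 = -34/3

-34/3


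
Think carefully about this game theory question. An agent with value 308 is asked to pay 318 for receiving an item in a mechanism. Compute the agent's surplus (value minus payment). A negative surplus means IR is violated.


Step 1: Surplus = value - payment = 308 - 318 = -10
Step 2: IR is violated (surplus < 0)

-10


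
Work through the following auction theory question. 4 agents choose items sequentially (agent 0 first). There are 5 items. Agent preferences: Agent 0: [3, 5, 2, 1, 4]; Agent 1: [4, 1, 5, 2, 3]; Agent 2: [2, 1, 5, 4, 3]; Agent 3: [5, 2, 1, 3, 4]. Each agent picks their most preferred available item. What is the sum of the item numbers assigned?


Step 1: Agent 0 picks item 3
Step 2: Agent 1 picks item 4
Step 3: Agent 2 picks item 2
Step 4: Agent 3 picks item 5
Step 5: Sum = 3 + 4 + 2 + 5 = 14

14


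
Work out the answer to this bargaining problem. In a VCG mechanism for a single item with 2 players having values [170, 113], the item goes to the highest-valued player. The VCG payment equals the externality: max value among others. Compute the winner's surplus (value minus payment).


Step 1: The winner is the agent with the highest value: agent 0 with value 170
Step 2: Values of other agents: [113]
Step 3: VCG payment = max of others' values = 113
Step 4: Surplus = 170 - 113 = 57

57


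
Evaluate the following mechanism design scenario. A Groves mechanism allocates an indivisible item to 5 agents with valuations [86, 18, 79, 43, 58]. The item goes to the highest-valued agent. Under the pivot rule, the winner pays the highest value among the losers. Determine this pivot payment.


Step 1: The efficient winner is agent 0 with value 86
Step 2: Other agents' values: [18, 79, 43, 58]
Step 3: Pivot payment = max(others) = 79
Step 4: The winner pays 79

79


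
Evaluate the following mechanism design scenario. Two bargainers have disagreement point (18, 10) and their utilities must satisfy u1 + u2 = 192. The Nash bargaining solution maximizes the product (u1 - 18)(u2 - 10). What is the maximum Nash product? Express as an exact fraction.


Step 1: The Nash solution splits surplus symmetrically above the disagreement point
Step 2: u1 = (total + d1 - d2)/2 = (192 + 18 - 10)/2 = 100
Step 3: u2 = (total - d1 + d2)/2 = (192 - 18 + 10)/2 = 92
Step 4: Nash product = (100 - 18) * (92 - 10)
Step 5: = 82 * 82 = 6724

6724


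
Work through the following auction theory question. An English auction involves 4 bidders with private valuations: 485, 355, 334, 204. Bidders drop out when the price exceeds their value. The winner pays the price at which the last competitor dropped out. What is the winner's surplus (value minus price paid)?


Step 1: Identify the highest value: 485
Step 2: Identify the second-highest value: 355
Step 3: The final price = second-highest value = 355
Step 4: Surplus = 485 - 355 = 130

130


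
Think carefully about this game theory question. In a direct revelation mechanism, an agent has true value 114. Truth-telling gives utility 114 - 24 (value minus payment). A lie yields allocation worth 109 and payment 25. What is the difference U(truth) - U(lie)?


Step 1: U(truth) = value - payment = 114 - 24 = 90
Step 2: U(lie) = allocation - payment = 109 - 25 = 84
Step 3: IC gap = 90 - 84 = 6

6


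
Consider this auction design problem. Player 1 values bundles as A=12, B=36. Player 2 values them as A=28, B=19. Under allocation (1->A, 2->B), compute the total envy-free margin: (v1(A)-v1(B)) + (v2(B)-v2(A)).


Step 1: Player 1's margin = v1(A) - v1(B) = 12 - 36 = -24
Step 2: Player 2's margin = v2(B) - v2(A) = 19 - 28 = -9
Step 3: Total margin = -24 + -9 = -33

-33


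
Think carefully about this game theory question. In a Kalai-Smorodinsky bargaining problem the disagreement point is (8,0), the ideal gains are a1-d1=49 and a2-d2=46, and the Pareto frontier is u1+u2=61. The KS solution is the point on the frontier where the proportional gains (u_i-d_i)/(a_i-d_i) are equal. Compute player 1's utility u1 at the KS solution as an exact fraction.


Step 1: At the KS point, (u1-d1)/r1 = (u2-d2)/r2 = t and u1+u2 = 61
Step 2: u1 = d1 + r1*t and u2 = d2 + r2*t, so (d1 + r1*t) + (d2 + r2*t) = 61
Step 3: t = (61 - 8 - 0)/(49 + 46) = 53/95
Step 4: u1 = d1 + r1*t = 8 + 49 * 53/95 = 3357/95
Step 5: (Check: u2 = d2 + r2*t = 2438/95; u1+u2 = 3357/95 + 2438/95 = 61, on the frontier.)

3357/95


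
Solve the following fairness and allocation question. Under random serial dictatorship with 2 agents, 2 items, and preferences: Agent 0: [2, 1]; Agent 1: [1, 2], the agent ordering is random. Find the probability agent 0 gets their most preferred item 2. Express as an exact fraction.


Step 1: Agent 0 wants item 2
Step 2: There are 2 possible orderings of agents
Step 3: In 2 orderings, agent 0 gets item 2
Step 4: Probability = 2/2 = 1

1


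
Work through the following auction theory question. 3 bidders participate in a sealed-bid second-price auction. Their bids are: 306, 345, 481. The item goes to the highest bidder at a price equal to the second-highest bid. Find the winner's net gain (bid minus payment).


Step 1: Sort bids in descending order: 481, 345, 306
Step 2: The winning bid is the highest: 481
Step 3: The payment equals the second-highest bid: 345
Step 4: Surplus = winner's bid - payment = 481 - 345 = 136

136


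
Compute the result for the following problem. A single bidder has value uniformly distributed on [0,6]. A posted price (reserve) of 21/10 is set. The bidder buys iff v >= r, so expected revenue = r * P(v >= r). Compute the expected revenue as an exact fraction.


Step 1: Posted price r = 21/10, value support [0,6]
Step 2: P(v >= r) = (6 - 21/10)/6 = 13/20
Step 3: Expected revenue = r * P(v >= r) = 21/10 * 13/20
Step 4: Revenue = 273/200

273/200


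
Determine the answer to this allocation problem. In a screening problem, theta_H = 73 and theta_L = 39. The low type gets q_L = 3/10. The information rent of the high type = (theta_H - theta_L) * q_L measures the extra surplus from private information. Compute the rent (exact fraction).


Step 1: theta_H - theta_L = 73 - 39 = 34
Step 2: Information rent = (theta_H - theta_L) * q_L
Step 3: = 34 * 3/10
Step 4: = 51/5

51/5


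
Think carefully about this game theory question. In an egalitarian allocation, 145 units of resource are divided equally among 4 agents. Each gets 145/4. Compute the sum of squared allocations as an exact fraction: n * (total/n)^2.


Step 1: Each agent's share = 145/4
Step 2: Square of each share = (145/4)^2 = 21025/16
Step 3: Sum of squares = 4 * 21025/16 = 21025/4

21025/4


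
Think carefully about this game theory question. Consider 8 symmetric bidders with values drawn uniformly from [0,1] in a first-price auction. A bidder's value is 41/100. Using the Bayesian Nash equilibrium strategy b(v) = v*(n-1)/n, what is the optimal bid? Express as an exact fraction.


Step 1: The symmetric BNE bidding function is b(v) = v * (n-1) / n
Step 2: Substitute v = 41/100 and n = 8
Step 3: b = 41/100 * 7/8
Step 4: b = 287/800

287/800


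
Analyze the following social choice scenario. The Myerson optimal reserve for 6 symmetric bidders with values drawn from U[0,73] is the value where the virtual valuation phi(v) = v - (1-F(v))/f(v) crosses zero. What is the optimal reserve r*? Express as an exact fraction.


Step 1: For U[0,73], F(v) = v/73 and f(v) = 1/73
Step 2: phi(v) = v - (1 - v/73)/(1/73) = v - (73 - v) = 2v - 73
Step 3: Set phi(r*) = 0: 2r* - 73 = 0
Step 4: r* = 73/2 (the number of bidders n = 6 does not enter)

73/2


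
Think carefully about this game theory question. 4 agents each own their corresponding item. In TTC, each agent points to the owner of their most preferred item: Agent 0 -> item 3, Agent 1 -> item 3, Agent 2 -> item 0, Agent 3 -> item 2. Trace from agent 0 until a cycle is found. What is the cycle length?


Step 1: Trace the pointer graph from agent 0: 0 -> 3 -> 2 -> 0
Step 2: A cycle is detected when we revisit agent 0
Step 3: The cycle is: 0 -> 3 -> 2 -> 0
Step 4: Cycle length = 3

3


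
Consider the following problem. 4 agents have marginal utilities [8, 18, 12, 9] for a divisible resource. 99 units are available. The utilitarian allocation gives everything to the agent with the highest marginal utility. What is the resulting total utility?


Step 1: The marginal utilities are [8, 18, 12, 9]
Step 2: The highest marginal utility is 18
Step 3: All 99 units go to that agent
Step 4: Total utility = 18 * 99 = 1782

1782


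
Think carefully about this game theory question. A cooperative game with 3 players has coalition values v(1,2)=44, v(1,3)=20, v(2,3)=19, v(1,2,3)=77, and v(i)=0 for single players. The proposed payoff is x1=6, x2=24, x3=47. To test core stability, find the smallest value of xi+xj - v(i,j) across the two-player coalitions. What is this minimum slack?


Step 1: Slack for coalition (1,2): x1+x2 - v12 = 30 - 44 = -14
Step 2: Slack for coalition (1,3): x1+x3 - v13 = 53 - 20 = 33
Step 3: Slack for coalition (2,3): x2+x3 - v23 = 71 - 19 = 52
Step 4: Minimum slack = min(-14, 33, 52) = -14, attained by (1,2); coalition (1,2) can block (slack < 0), so the allocation is not in the core

-14


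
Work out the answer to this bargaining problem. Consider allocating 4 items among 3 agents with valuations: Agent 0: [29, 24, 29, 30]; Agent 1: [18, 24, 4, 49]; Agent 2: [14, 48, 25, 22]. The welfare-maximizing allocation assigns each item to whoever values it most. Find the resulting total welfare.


Step 1: For each item, find the maximum value among all agents.
Step 2: Item 0 -> Agent 0 (value 29)
Step 3: Item 1 -> Agent 2 (value 48)
Step 4: Item 2 -> Agent 0 (value 29)
Step 5: Item 3 -> Agent 1 (value 49)
Step 6: Total welfare = 29 + 48 + 29 + 49 = 155

155
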